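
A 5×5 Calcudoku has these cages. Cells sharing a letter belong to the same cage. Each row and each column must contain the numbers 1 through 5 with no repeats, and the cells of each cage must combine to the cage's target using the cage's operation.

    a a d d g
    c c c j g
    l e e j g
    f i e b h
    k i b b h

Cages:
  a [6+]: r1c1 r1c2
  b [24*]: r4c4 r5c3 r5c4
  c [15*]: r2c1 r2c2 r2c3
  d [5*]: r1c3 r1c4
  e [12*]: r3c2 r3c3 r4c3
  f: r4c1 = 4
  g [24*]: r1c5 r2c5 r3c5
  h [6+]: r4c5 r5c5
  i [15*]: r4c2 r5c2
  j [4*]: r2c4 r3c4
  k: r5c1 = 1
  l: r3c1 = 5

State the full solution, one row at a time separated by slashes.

2 4 1 5 3 / 3 1 5 4 2 / 5 2 3 1 4 / 4 5 2 3 1 / 1 3 4 2 5

L is a freebie; hence r3c1 = 5.
F is a freebie, which forces r4c1 = 4.
Cage k is given, so r5c1 = 1.
Column 1 already has 1, so r1c1 = 2.
Cage a needs two cells with sum 6; hence r1c2 = 4.
4 is placed in row 1, leaving r1c5 = 3.
Column 1 already has 1; hence r2c1 = 3.
In row 2, 2 can only go at r2c5, so r2c5 = 2.
Column 5 now contains 2; hence r3c5 = 4.
Column 5 now contains 2, leaving r4c5 = 1.
Cage h's pair has sum 6, so r5c5 = 5.
The two cells of cage j must have product 4, leaving r2c4 = 4.
The 3 cells of cage e must have product 12, which forces r3c2 = 2.
4 is placed in row 3, which forces r3c3 = 3.
4 is placed in row 3, leaving r3c4 = 1.
Cage i needs two cells with product 15, which forces r4c2 = 5.
The 3 cells of cage e must have product 12; hence r4c3 = 2.
Row 4 already has 2, so r4c4 = 3.
5 is placed in row 5; hence r5c2 = 3.
2 is placed in column 3, so r5c3 = 4.
3 is placed in column 4; hence r5c4 = 2.
Cage d needs two cells with product 5, leaving r1c3 = 1.
1 is placed in column 4, which forces r1c4 = 5.
Column 2 already has 5, leaving r2c2 = 1.
Cage c has product 15, leaving r2c3 = 5.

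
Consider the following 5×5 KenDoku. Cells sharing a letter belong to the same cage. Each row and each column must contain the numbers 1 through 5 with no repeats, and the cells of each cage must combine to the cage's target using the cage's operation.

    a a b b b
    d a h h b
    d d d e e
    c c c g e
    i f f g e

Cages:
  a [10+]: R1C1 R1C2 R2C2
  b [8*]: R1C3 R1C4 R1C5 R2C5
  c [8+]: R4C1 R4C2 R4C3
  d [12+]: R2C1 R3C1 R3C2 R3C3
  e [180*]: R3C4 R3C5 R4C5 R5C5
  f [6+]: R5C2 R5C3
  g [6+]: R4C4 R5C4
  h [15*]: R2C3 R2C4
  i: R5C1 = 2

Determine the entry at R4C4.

2

Cage b needs product 8; hence R2C5 = 1.
Cage e has product 180, so R3C4 = 3.
I is a freebie, leaving R5C1 = 2.
The two cells of cage h must have product 15, which forces R2C3 = 3.
Column 4 already has 3; hence R2C4 = 5.
Row 2 already has 5; hence R2C1 = 4.
4 is placed in row 2, which forces R2C2 = 2.
Cage g needs two cells with sum 6, so R4C4 = 2.
Cage g's pair has sum 6; hence R5C4 = 4.
Column 4 already has 4, which forces R1C4 = 1.
The 4 cells of cage d must have sum 12, which forces R3C3 = 2.
Column 3 now contains 2, leaving R1C3 = 4.
Cage b has product 8; hence R1C5 = 2.
4 is placed in column 3, so R4C3 = 1.
Column 3 already has 1; hence R5C3 = 5.
5 is placed in row 5; hence R5C5 = 3.
Row 4 now contains 1, which forces R4C1 = 3.
Cage c needs sum 8, which forces R4C2 = 4.
4 is placed in row 4; hence R4C5 = 5.
5 is placed in row 5, so R5C2 = 1.
3 is placed in column 1; hence R1C1 = 5.
Cage a needs sum 10, so R1C2 = 3.
The 4 cells of cage d must have sum 12, which forces R3C1 = 1.
Column 2 already has 1, so R3C2 = 5.
5 is placed in column 5, leaving R3C5 = 4.
Filled in: 5 3 4 1 2 / 4 2 3 5 1 / 1 5 2 3 4 / 3 4 1 2 5 / 2 1 5 4 3.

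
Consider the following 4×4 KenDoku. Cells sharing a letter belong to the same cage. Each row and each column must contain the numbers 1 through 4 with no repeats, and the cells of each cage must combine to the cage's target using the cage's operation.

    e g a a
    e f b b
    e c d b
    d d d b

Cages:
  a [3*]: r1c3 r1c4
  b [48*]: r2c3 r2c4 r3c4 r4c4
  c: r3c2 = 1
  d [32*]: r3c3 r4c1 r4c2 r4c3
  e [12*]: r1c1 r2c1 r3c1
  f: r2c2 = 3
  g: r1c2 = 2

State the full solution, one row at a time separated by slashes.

4 2 3 1 / 1 3 2 4 / 3 1 4 2 / 2 4 1 3

G is a freebie, so r1c2 = 2.
Cage f is given, leaving r2c2 = 3.
Cage c is a single given cell; hence r3c2 = 1.
Cage d has product 32, so r3c3 = 4.
1 is placed in column 2, which forces r4c2 = 4.
Column 3 now contains 4, so r2c3 = 2.
The 4 cells of cage b must have product 48, leaving r2c4 = 4.
Row 3 already has 4; hence r3c1 = 3.
3 is placed in row 3, so r3c4 = 2.
Column 3 already has 2, so r4c3 = 1.
Column 4 already has 2, leaving r4c4 = 3.
Cage e has product 12; hence r1c1 = 4.
Column 3 now contains 1; hence r1c3 = 3.
3 is placed in column 4; hence r1c4 = 1.
4 is placed in row 2, leaving r2c1 = 1.
1 is placed in row 4, leaving r4c1 = 2.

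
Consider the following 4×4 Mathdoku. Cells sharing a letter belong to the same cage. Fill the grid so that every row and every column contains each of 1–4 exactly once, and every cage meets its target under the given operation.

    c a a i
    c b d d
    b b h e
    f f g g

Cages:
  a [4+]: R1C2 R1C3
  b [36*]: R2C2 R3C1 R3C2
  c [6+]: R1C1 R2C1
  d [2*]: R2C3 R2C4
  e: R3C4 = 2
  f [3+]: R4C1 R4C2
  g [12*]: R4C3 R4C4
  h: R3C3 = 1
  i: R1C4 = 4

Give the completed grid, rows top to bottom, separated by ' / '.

Cage i is given, so R1C4 = 4.
The 3 cells of cage b must have product 36, so R2C2 = 3.
The 3 cells of cage b must have product 36; hence R3C1 = 3.
The 3 cells of cage b must have product 36, which forces R3C2 = 4.
Cage h is given, which forces R3C3 = 1.
Cage e is a single given cell; hence R3C4 = 2.
Column 4 already has 4, leaving R4C4 = 3.
Row 1 already has 4, which forces R1C1 = 2.
Column 2 now contains 3, so R1C2 = 1.
Column 3 already has 1, so R1C3 = 3.
Cage c needs two cells with sum 6, leaving R2C1 = 4.
Column 3 already has 1; hence R2C3 = 2.
Column 4 now contains 2, leaving R2C4 = 1.
2 is placed in column 1, leaving R4C1 = 1.
Column 2 already has 1, which forces R4C2 = 2.
Row 4 now contains 3, leaving R4C3 = 4.

2 1 3 4 / 4 3 2 1 / 3 4 1 2 / 1 2 4 3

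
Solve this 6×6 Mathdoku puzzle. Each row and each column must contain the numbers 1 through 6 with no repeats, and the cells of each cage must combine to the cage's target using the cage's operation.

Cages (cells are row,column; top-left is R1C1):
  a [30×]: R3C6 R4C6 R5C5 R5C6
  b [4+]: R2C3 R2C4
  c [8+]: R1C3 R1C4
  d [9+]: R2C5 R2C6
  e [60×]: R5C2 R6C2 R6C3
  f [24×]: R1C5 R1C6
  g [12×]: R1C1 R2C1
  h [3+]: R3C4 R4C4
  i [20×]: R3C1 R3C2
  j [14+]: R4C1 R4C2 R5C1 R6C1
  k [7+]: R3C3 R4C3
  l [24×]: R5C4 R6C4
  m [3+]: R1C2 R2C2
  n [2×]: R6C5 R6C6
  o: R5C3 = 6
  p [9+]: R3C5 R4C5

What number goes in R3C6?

3

Cage o is a single given cell, leaving R5C3 = 6.
6 is placed in row 5, leaving R5C4 = 4.
Column 4 now contains 4, so R6C4 = 6.
Row 1 needs a 1, and only R1C2 is open for it.
Column 2 now contains 1, so R2C2 = 2.
In row 1, 2 can only go at R1C1, so R1C1 = 2.
Cage g needs two cells with product 12; hence R2C1 = 6.
Column 2 needs a 6, and only R4C2 is open for it.
Column 1 needs a 5, and only R3C1 is open for it.
5 is placed in row 3, which forces R3C2 = 4.
4 is placed in row 3, so R3C5 = 6.
Column 5 already has 6, which forces R1C5 = 4.
Cage f's pair has product 24, so R1C6 = 6.
Column 5 now contains 4, leaving R2C5 = 5.
Row 2 now contains 5, which forces R2C6 = 4.
The two cells of cage p must have sum 9, which forces R4C5 = 3.
Cage e needs product 60; hence R6C3 = 4.
Cage k needs two cells with sum 7, so R3C3 = 2.
Row 3 already has 2, which forces R3C4 = 1.
1 is placed in row 3, so R3C6 = 3.
Cage j has sum 14; hence R4C1 = 4.
4 is placed in column 3, so R4C3 = 5.
Column 4 already has 1, so R4C4 = 2.
2 is placed in row 4, which forces R4C6 = 1.
Column 6 now contains 1, so R6C6 = 2.
Column 3 now contains 5, so R1C3 = 3.
The two cells of cage c must have sum 8, leaving R1C4 = 5.
Cage b needs two cells with sum 4, so R2C3 = 1.
Column 4 already has 1; hence R2C4 = 3.
Cage a needs product 30, so R5C5 = 2.
Column 6 already has 2; hence R5C6 = 5.
Row 6 now contains 2; hence R6C5 = 1.
Cage j has sum 14; hence R5C1 = 1.
Row 5 already has 5; hence R5C2 = 3.
Row 6 already has 1, leaving R6C1 = 3.
Cage e needs product 60, which forces R6C2 = 5.
Completed grid: 2 1 3 5 4 6 / 6 2 1 3 5 4 / 5 4 2 1 6 3 / 4 6 5 2 3 1 / 1 3 6 4 2 5 / 3 5 4 6 1 2.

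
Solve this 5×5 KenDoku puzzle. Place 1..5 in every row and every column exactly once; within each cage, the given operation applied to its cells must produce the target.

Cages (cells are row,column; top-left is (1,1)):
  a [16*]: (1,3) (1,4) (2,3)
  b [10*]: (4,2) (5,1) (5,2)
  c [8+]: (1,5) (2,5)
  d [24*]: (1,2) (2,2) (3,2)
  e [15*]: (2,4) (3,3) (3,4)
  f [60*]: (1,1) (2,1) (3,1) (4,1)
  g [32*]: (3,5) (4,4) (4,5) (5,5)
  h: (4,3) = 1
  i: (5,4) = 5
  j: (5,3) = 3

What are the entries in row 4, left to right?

H is a freebie, leaving (4,3) = 1.
Cage g has product 32, so (4,4) = 4.
Row 4 now contains 1, which forces (4,5) = 2.
Cage j is given, which forces (5,3) = 3.
Cage i is given, so (5,4) = 5.
1 is placed in column 3, so (1,3) = 4.
Column 4 now contains 4, leaving (1,4) = 2.
The 3 cells of cage a must have product 16, so (2,3) = 2.
Column 3 now contains 3, which forces (3,3) = 5.
2 is placed in row 4, which forces (4,2) = 5.
2 is placed in row 1, so (1,2) = 3.
Row 1 already has 3, which forces (1,5) = 5.
Cage d needs product 24, which forces (2,2) = 4.
5 is placed in column 5, which forces (2,5) = 3.
Cage d has product 24; hence (3,2) = 2.
5 is placed in row 4, which forces (4,1) = 3.
Column 2 already has 2, leaving (5,2) = 1.
Row 5 now contains 1, which forces (5,5) = 4.
Row 1 already has 5, which forces (1,1) = 1.
Cage f needs product 60, which forces (2,1) = 5.
3 is placed in row 2, so (2,4) = 1.
The 4 cells of cage f must have product 60, which forces (3,1) = 4.
Cage e needs product 15, so (3,4) = 3.
Column 5 already has 4; hence (3,5) = 1.
Row 5 now contains 1, which forces (5,1) = 2.
Completed grid: 1 3 4 2 5 / 5 4 2 1 3 / 4 2 5 3 1 / 3 5 1 4 2 / 2 1 3 5 4.

3 5 1 4 2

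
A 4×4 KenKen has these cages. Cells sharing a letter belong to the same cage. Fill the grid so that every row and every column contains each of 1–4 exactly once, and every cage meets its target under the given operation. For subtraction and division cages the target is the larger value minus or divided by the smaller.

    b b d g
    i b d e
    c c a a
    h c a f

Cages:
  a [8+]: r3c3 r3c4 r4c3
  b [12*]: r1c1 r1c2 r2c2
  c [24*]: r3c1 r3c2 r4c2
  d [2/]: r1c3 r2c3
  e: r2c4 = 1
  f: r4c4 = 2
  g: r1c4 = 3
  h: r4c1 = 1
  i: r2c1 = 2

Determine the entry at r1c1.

Cage g is a single given cell, so r1c4 = 3.
I is a freebie; hence r2c1 = 2.
Cage e is a single given cell, so r2c4 = 1.
Cage h is given, so r4c1 = 1.
Cage f is a single given cell; hence r4c4 = 2.
Column 1 now contains 1; hence r1c1 = 4.
Cage b has product 12; hence r1c2 = 1.
Cage d needs two cells with quotient 2, leaving r1c3 = 2.
Cage b needs product 12; hence r2c2 = 3.
Row 2 now contains 1, which forces r2c3 = 4.
4 is placed in column 1, so r3c1 = 3.
Cage c needs product 24, which forces r3c2 = 2.
The 3 cells of cage a must have sum 8, so r3c3 = 1.
2 is placed in column 4, which forces r3c4 = 4.
3 is placed in column 2; hence r4c2 = 4.
Cage a has sum 8, so r4c3 = 3.
Completed grid: 4 1 2 3 / 2 3 4 1 / 3 2 1 4 / 1 4 3 2.

4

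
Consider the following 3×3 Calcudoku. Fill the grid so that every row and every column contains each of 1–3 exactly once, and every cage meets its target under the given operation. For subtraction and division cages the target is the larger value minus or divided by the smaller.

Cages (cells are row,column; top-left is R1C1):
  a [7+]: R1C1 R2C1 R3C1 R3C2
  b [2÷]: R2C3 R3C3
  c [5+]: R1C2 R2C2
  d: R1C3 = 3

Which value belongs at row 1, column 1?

1

D is a freebie, leaving R1C3 = 3.
Cage a has sum 7, leaving R3C2 = 1.
1 is placed in row 3, which forces R3C3 = 2.
3 is placed in row 1, which forces R1C2 = 2.
Cage c needs two cells with sum 5, which forces R2C2 = 3.
2 is placed in column 3; hence R2C3 = 1.
Row 3 now contains 2, leaving R3C1 = 3.
Row 1 already has 2, leaving R1C1 = 1.
Row 2 now contains 1, which forces R2C1 = 2.
The full grid is 1 2 3 / 2 3 1 / 3 1 2.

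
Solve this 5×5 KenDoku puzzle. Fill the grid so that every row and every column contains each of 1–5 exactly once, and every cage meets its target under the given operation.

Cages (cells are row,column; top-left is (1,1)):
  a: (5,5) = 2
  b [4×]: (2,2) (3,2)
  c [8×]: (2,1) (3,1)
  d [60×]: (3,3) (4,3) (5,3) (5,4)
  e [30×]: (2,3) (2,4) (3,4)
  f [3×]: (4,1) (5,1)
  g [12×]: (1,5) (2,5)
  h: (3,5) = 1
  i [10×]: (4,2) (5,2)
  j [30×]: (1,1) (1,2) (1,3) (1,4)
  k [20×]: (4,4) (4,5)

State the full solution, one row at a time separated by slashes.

Cage h is given, which forces (3,5) = 1.
A is a freebie, which forces (5,5) = 2.
Cage b's pair has product 4, leaving (2,2) = 1.
1 is placed in row 3; hence (3,2) = 4.
Cage i's pair has product 10, leaving (4,2) = 2.
Row 5 already has 2, which forces (5,2) = 5.
Column 2 now contains 5; hence (1,2) = 3.
Row 1 already has 3; hence (1,5) = 4.
Cage c's pair has product 8, leaving (2,1) = 4.
Column 5 now contains 4; hence (2,5) = 3.
4 is placed in row 3, leaving (3,1) = 2.
Column 5 now contains 4, which forces (4,5) = 5.
Cage d needs product 60; hence (3,3) = 5.
The 3 cells of cage e must have product 30, which forces (3,4) = 3.
Row 4 now contains 5; hence (4,4) = 4.
4 is placed in column 4, so (5,4) = 1.
Column 3 now contains 5, leaving (2,3) = 2.
Cage e needs product 30, leaving (2,4) = 5.
Cage f needs two cells with product 3, which forces (4,1) = 1.
The 4 cells of cage d must have product 60, leaving (4,3) = 3.
Row 5 now contains 1, so (5,1) = 3.
Cage d needs product 60, which forces (5,3) = 4.
1 is placed in column 1, so (1,1) = 5.
2 is placed in column 3, which forces (1,3) = 1.
Column 4 already has 5, which forces (1,4) = 2.

5 3 1 2 4 / 4 1 2 5 3 / 2 4 5 3 1 / 1 2 3 4 5 / 3 5 4 1 2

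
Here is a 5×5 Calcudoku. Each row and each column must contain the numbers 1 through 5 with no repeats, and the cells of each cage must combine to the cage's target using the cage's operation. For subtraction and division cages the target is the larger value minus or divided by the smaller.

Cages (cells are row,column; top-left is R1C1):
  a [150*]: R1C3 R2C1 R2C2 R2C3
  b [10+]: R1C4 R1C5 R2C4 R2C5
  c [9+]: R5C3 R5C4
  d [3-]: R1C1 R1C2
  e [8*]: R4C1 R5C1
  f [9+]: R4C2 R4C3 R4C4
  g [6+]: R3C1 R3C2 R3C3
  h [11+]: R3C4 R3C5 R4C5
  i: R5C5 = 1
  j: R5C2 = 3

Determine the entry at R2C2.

Cage a has product 150, which forces R1C3 = 5.
J is a freebie; hence R5C2 = 3.
5 is placed in column 3; hence R5C3 = 4.
Row 5 already has 4; hence R5C4 = 5.
I is a freebie; hence R5C5 = 1.
Cage e needs two cells with product 8, leaving R4C1 = 4.
Row 5 already has 4, leaving R5C1 = 2.
Column 1 already has 4, leaving R1C1 = 1.
Cage d's pair has difference 3, leaving R1C2 = 4.
Column 1 now contains 1, leaving R3C1 = 3.
Cage f needs sum 9; hence R4C2 = 5.
3 is placed in column 1, so R2C1 = 5.
5 is placed in column 2, so R2C2 = 2.
Cage a needs product 150; hence R2C3 = 3.
3 is placed in row 2, which forces R2C4 = 1.
3 is placed in row 2, leaving R2C5 = 4.
Column 2 already has 2, leaving R3C2 = 1.
Row 3 already has 1, so R3C3 = 2.
Cage h needs sum 11; hence R3C4 = 4.
Cage h needs sum 11, which forces R3C5 = 5.
3 is placed in column 3; hence R4C3 = 1.
Column 4 now contains 1, so R4C4 = 3.
Cage h has sum 11, which forces R4C5 = 2.
3 is placed in column 4; hence R1C4 = 2.
Column 5 now contains 2, leaving R1C5 = 3.
The full grid is 1 4 5 2 3 / 5 2 3 1 4 / 3 1 2 4 5 / 4 5 1 3 2 / 2 3 4 5 1.

2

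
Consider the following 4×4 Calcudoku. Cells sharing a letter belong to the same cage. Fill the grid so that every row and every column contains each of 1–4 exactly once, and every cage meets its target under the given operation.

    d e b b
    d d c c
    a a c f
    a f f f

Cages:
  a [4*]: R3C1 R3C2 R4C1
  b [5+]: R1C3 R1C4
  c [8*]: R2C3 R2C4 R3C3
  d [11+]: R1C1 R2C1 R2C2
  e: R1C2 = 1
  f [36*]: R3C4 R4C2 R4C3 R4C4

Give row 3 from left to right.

Cage d has sum 11, so R1C1 = 4.
Cage e is given; hence R1C2 = 1.
Cage d has sum 11, leaving R2C1 = 3.
Cage d needs sum 11, which forces R2C2 = 4.
Column 1 now contains 4, leaving R3C1 = 1.
Column 2 now contains 1, leaving R3C2 = 2.
2 is placed in row 3, leaving R3C3 = 4.
Cage f has product 36, leaving R3C4 = 3.
1 is placed in column 1, so R4C1 = 2.
4 is placed in column 2, leaving R4C2 = 3.
Row 4 now contains 3; hence R4C3 = 1.
Row 4 now contains 1; hence R4C4 = 4.
Cage b's pair has sum 5; hence R1C3 = 3.
3 is placed in column 4, which forces R1C4 = 2.
1 is placed in column 3; hence R2C3 = 2.
Cage c needs product 8, so R2C4 = 1.
Completed grid: 4 1 3 2 / 3 4 2 1 / 1 2 4 3 / 2 3 1 4.

1 2 4 3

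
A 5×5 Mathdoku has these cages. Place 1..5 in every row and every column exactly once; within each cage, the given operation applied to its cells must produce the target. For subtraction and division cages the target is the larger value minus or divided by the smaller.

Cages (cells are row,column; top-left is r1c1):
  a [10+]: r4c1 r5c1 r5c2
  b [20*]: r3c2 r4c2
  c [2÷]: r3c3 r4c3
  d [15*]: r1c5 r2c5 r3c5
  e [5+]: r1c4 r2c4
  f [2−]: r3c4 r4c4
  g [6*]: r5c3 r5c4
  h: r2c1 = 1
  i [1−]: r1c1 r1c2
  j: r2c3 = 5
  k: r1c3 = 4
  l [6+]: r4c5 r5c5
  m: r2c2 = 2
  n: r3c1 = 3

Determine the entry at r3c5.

1

Cage k is given, so r1c3 = 4.
Cage h is given, which forces r2c1 = 1.
Cage m is given; hence r2c2 = 2.
J is a freebie, leaving r2c3 = 5.
Row 2 now contains 5; hence r2c5 = 3.
Cage n is a single given cell; hence r3c1 = 3.
Cage i's pair has difference 1, so r1c1 = 2.
Cage e's pair has sum 5, which forces r1c4 = 1.
1 is placed in row 1; hence r1c5 = 5.
Row 2 now contains 3, which forces r2c4 = 4.
Column 5 now contains 5, leaving r3c5 = 1.
1 is placed in row 1; hence r1c2 = 3.
Row 3 already has 1, which forces r3c3 = 2.
Cage f needs two cells with difference 2; hence r3c4 = 5.
Cage c's pair has quotient 2; hence r4c3 = 1.
Cage f needs two cells with difference 2, leaving r4c4 = 3.
The 3 cells of cage a must have sum 10, which forces r5c2 = 1.
2 is placed in column 3, so r5c3 = 3.
3 is placed in column 4; hence r5c4 = 2.
Row 5 now contains 2, which forces r5c5 = 4.
5 is placed in row 3; hence r3c2 = 4.
Cage a has sum 10, so r4c1 = 4.
The two cells of cage b must have product 20, leaving r4c2 = 5.
Column 5 now contains 4; hence r4c5 = 2.
4 is placed in row 5; hence r5c1 = 5.
Completed grid: 2 3 4 1 5 / 1 2 5 4 3 / 3 4 2 5 1 / 4 5 1 3 2 / 5 1 3 2 4.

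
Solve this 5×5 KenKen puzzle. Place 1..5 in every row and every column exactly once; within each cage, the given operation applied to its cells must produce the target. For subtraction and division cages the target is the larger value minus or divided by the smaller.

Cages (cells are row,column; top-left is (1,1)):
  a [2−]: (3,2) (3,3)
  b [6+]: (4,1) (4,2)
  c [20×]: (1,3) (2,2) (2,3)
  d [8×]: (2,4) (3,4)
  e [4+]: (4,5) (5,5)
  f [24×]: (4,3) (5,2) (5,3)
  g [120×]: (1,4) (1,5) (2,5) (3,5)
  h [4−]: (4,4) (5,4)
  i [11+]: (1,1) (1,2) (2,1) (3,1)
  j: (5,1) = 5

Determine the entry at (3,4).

4

Cage j is given; hence (5,1) = 5.
Row 5 already has 5, which forces (5,4) = 1.
1 is placed in row 5, so (5,5) = 3.
The 4 cells of cage g must have product 120, which forces (1,4) = 3.
Cage f needs product 24; hence (4,3) = 3.
1 is placed in column 4, leaving (4,4) = 5.
Column 5 now contains 3, so (4,5) = 1.
The only place for 3 in row 2 is (2,1).
Row 3 needs a 3, and only (3,2) is open for it.
In column 2, 1 can only go at (2,2), so (2,2) = 1.
Row 1 needs a 1, and only (1,1) is open for it.
Cage i has sum 11, leaving (1,2) = 5.
Row 1 now contains 5, leaving (1,3) = 4.
Row 1 now contains 4, leaving (1,5) = 2.
Column 3 already has 4, leaving (2,3) = 5.
5 is placed in row 2, which forces (2,5) = 4.
Column 1 now contains 1, so (3,1) = 2.
5 is placed in column 3, so (3,3) = 1.
Row 3 already has 2, so (3,4) = 4.
Column 5 already has 4, leaving (3,5) = 5.
Column 1 now contains 2, so (4,1) = 4.
Row 4 already has 4, leaving (4,2) = 2.
2 is placed in column 2; hence (5,2) = 4.
Column 3 already has 4, which forces (5,3) = 2.
Row 2 already has 4, so (2,4) = 2.
The full grid is 1 5 4 3 2 / 3 1 5 2 4 / 2 3 1 4 5 / 4 2 3 5 1 / 5 4 2 1 3.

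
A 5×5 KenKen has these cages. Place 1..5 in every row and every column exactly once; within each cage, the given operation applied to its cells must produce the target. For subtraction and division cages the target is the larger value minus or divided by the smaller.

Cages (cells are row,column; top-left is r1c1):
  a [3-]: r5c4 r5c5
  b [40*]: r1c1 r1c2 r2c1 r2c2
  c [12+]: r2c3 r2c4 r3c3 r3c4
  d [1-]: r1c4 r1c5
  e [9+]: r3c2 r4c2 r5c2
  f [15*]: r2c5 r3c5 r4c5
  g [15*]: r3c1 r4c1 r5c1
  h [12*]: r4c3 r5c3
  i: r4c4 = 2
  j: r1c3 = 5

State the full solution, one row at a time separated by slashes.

Cage j is a single given cell, which forces r1c3 = 5.
Cage i is given, leaving r4c4 = 2.
The only place for 3 in row 2 is r2c5.
Row 1 needs a 3, and only r1c4 is open for it.
Column 4 needs a 1, and only r5c4 is open for it.
Cage a needs two cells with difference 3, leaving r5c5 = 4.
Column 5 already has 4, leaving r1c5 = 2.
Cage h needs two cells with product 12, leaving r4c3 = 4.
Row 5 now contains 4, so r5c3 = 3.
Row 5 already has 3, so r5c1 = 5.
Row 5 now contains 5, which forces r5c2 = 2.
Column 1 already has 5, which forces r2c1 = 2.
2 is placed in column 2, so r2c2 = 5.
2 is placed in row 2, which forces r2c3 = 1.
Row 2 already has 5, so r2c4 = 4.
Cage e needs sum 9, so r3c2 = 4.
Column 3 already has 1, which forces r3c3 = 2.
Column 4 now contains 4, so r3c4 = 5.
Row 3 now contains 5, so r3c5 = 1.
Cage e needs sum 9, so r4c2 = 3.
Column 5 now contains 1, which forces r4c5 = 5.
Cage b has product 40, leaving r1c1 = 4.
Column 2 now contains 4, so r1c2 = 1.
1 is placed in row 3, leaving r3c1 = 3.
3 is placed in row 4, so r4c1 = 1.

4 1 5 3 2 / 2 5 1 4 3 / 3 4 2 5 1 / 1 3 4 2 5 / 5 2 3 1 4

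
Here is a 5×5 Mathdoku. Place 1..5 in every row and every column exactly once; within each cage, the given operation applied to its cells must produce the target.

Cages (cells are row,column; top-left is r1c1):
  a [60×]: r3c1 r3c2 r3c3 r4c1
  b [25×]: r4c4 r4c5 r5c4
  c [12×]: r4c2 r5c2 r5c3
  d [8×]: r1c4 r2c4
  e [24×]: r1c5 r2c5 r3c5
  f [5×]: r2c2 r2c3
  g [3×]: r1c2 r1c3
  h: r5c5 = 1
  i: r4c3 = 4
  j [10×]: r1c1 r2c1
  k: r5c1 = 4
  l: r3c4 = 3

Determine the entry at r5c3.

2

Cage l is a single given cell; hence r3c4 = 3.
Cage i is a single given cell, leaving r4c3 = 4.
The 3 cells of cage b must have product 25, so r4c4 = 1.
Cage b has product 25, which forces r4c5 = 5.
K is a freebie; hence r5c1 = 4.
Cage b needs product 25; hence r5c4 = 5.
Cage h is a single given cell, leaving r5c5 = 1.
Cage a has product 60, which forces r3c2 = 4.
Row 3 now contains 4, which forces r3c5 = 2.
The 4 cells of cage a must have product 60, so r4c1 = 3.
Cage c has product 12, which forces r4c2 = 2.
Row 5 already has 1, leaving r5c2 = 3.
Cage c has product 12; hence r5c3 = 2.
Column 2 already has 3, which forces r1c2 = 1.
Cage g's pair has product 3, which forces r1c3 = 3.
Row 1 already has 3, which forces r1c5 = 4.
Column 2 already has 1, leaving r2c2 = 5.
5 is placed in row 2, so r2c3 = 1.
4 is placed in column 5, which forces r2c5 = 3.
Column 3 already has 1, so r3c3 = 5.
The two cells of cage j must have product 10, which forces r1c1 = 5.
4 is placed in row 1, which forces r1c4 = 2.
5 is placed in row 2; hence r2c1 = 2.
Cage d's pair has product 8, so r2c4 = 4.
Row 3 now contains 5, so r3c1 = 1.
Completed grid: 5 1 3 2 4 / 2 5 1 4 3 / 1 4 5 3 2 / 3 2 4 1 5 / 4 3 2 5 1.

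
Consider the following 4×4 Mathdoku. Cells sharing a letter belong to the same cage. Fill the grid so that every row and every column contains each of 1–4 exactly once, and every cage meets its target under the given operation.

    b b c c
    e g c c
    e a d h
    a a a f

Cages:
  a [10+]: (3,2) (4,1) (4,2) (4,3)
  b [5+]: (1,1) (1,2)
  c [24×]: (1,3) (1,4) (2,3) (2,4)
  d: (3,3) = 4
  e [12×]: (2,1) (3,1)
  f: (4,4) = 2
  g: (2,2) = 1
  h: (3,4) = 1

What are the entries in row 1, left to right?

2 3 1 4

Cage g is a single given cell, leaving (2,2) = 1.
Cage d is given; hence (3,3) = 4.
Cage h is given, so (3,4) = 1.
Cage f is given, leaving (4,4) = 2.
The 4 cells of cage c must have product 24, so (1,3) = 1.
Cage e's pair has product 12, leaving (2,1) = 4.
Cage c needs product 24, which forces (2,3) = 2.
Row 2 now contains 4, leaving (2,4) = 3.
Row 3 already has 4, so (3,1) = 3.
Cage a has sum 10; hence (3,2) = 2.
Column 1 already has 3; hence (4,1) = 1.
1 is placed in column 3; hence (4,3) = 3.
Column 1 already has 3, so (1,1) = 2.
Cage b needs two cells with sum 5; hence (1,2) = 3.
Column 4 now contains 3, so (1,4) = 4.
Row 4 now contains 3; hence (4,2) = 4.
Completed grid: 2 3 1 4 / 4 1 2 3 / 3 2 4 1 / 1 4 3 2.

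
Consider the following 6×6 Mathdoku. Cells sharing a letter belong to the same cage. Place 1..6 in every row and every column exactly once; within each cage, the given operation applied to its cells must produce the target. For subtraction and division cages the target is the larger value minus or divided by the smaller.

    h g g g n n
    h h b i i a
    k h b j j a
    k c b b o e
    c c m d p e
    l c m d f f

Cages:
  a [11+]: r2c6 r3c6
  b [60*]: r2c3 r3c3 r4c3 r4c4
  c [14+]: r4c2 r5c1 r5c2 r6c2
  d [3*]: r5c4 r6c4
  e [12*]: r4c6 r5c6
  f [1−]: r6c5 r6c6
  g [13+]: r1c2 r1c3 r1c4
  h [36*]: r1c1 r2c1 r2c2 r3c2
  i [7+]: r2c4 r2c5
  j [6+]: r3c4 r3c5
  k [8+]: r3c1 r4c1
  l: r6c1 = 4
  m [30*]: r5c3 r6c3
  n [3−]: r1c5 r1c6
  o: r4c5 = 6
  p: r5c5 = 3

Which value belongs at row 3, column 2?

3

O is a freebie, which forces r4c5 = 6.
Cage p is given, so r5c5 = 3.
Cage l is given, so r6c1 = 4.
3 is placed in row 5, so r5c4 = 1.
The two cells of cage d must have product 3, which forces r6c4 = 3.
In column 6, 3 can only go at r4c6, so r4c6 = 3.
The two cells of cage e must have product 12, so r5c6 = 4.
Cage b needs product 60, which forces r4c4 = 5.
Cage k's pair has sum 8, which forces r3c1 = 6.
Row 3 now contains 6, which forces r3c6 = 5.
Row 4 now contains 5, so r4c1 = 2.
2 is placed in column 1; hence r5c1 = 5.
Row 5 now contains 5, which forces r5c3 = 6.
6 is placed in column 3, leaving r6c3 = 5.
5 is placed in column 6, so r2c6 = 6.
Cage c needs sum 14, leaving r4c2 = 1.
Row 4 now contains 1, so r4c3 = 4.
Row 5 already has 6, leaving r5c2 = 2.
Cage c has sum 14; hence r6c2 = 6.
Cage g has sum 13; hence r1c4 = 6.
Row 2 already has 6, which forces r2c4 = 2.
Cage i needs two cells with sum 7, leaving r2c5 = 5.
Column 4 already has 2, leaving r3c4 = 4.
Row 3 now contains 4, which forces r3c5 = 2.
2 is placed in column 5, leaving r6c5 = 1.
Row 6 now contains 1; hence r6c6 = 2.
Column 5 already has 5, which forces r1c5 = 4.
Column 6 already has 2, which forces r1c6 = 1.
The 4 cells of cage h must have product 36, leaving r2c2 = 4.
Row 3 now contains 4; hence r3c2 = 3.
Row 3 now contains 3, leaving r3c3 = 1.
Row 1 already has 1, so r1c1 = 3.
4 is placed in row 1, so r1c2 = 5.
The 3 cells of cage g must have sum 13; hence r1c3 = 2.
The 4 cells of cage h must have product 36; hence r2c1 = 1.
Column 3 now contains 1, which forces r2c3 = 3.
Completed grid: 3 5 2 6 4 1 / 1 4 3 2 5 6 / 6 3 1 4 2 5 / 2 1 4 5 6 3 / 5 2 6 1 3 4 / 4 6 5 3 1 2.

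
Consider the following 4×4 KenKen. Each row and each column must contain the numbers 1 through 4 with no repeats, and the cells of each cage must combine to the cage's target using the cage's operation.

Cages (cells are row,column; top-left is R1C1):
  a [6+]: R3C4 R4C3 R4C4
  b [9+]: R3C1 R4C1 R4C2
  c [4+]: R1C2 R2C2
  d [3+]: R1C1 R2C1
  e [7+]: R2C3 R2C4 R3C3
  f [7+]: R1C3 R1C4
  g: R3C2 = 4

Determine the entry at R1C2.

Cage g is a single given cell, leaving R3C2 = 4.
The 3 cells of cage b must have sum 9; hence R4C1 = 4.
In row 1, 2 can only go at R1C1, so R1C1 = 2.
2 is placed in column 1; hence R2C1 = 1.
Row 2 already has 1, leaving R2C2 = 3.
2 is placed in column 1, which forces R3C1 = 3.
Cage b needs sum 9, leaving R4C2 = 2.
Column 2 already has 3, which forces R1C2 = 1.
Cage e needs sum 7, which forces R3C3 = 1.
The 3 cells of cage a must have sum 6, which forces R3C4 = 2.
1 is placed in column 3, leaving R4C3 = 3.
Row 4 now contains 3, so R4C4 = 1.
Column 3 already has 3, so R1C3 = 4.
Cage f needs two cells with sum 7, leaving R1C4 = 3.
Cage e needs sum 7, so R2C3 = 2.
2 is placed in column 4, which forces R2C4 = 4.
Completed grid: 2 1 4 3 / 1 3 2 4 / 3 4 1 2 / 4 2 3 1.

1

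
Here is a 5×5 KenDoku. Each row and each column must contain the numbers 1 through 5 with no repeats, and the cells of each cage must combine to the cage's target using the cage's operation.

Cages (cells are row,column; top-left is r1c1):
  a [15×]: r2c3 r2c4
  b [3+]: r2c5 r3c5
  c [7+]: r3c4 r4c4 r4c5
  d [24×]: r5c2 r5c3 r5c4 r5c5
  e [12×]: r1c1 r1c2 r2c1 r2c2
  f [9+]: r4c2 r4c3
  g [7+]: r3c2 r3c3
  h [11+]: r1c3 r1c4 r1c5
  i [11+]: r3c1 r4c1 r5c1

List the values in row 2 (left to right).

The only place for 5 in row 5 is r5c1.
The only place for 1 in column 3 is r5c3.
The only place for 5 in column 5 is r1c5.
Cage i has sum 11; hence r3c1 = 4.
{4, 5} are confined to r4c2 and r4c3 in row 4, which forces r4c1 = 2.
The 4 cells of cage e must have product 12; hence r1c1 = 3.
Cage e needs product 12, which forces r1c2 = 1.
4 is placed in column 1, which forces r2c1 = 1.
The 4 cells of cage e must have product 12; hence r2c2 = 4.
Row 2 already has 1, so r2c5 = 2.
Cage c has sum 7; hence r3c4 = 3.
2 is placed in column 5, leaving r3c5 = 1.
Column 2 now contains 4, which forces r4c2 = 5.
Row 4 already has 5, leaving r4c3 = 4.
The 3 cells of cage c must have sum 7, which forces r4c4 = 1.
Cage c has sum 7, which forces r4c5 = 3.
Column 5 already has 3, so r5c5 = 4.
Column 3 now contains 4, leaving r1c3 = 2.
The 3 cells of cage h must have sum 11; hence r1c4 = 4.
The two cells of cage a must have product 15, which forces r2c3 = 3.
3 is placed in column 4, leaving r2c4 = 5.
5 is placed in column 2, leaving r3c2 = 2.
The two cells of cage g must have sum 7, so r3c3 = 5.
Cage d has product 24, which forces r5c2 = 3.
4 is placed in row 5; hence r5c4 = 2.
The full grid is 3 1 2 4 5 / 1 4 3 5 2 / 4 2 5 3 1 / 2 5 4 1 3 / 5 3 1 2 4.

1 4 3 5 2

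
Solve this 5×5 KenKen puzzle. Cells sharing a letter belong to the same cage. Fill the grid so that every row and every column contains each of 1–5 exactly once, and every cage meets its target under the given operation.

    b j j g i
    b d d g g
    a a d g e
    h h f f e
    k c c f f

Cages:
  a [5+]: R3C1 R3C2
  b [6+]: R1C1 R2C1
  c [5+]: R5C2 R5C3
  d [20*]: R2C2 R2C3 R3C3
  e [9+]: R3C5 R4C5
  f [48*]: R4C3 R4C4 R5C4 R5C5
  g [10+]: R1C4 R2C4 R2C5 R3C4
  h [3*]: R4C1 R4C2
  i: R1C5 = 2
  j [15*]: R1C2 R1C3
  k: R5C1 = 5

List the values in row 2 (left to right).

2 4 5 3 1

Cage i is given, leaving R1C5 = 2.
K is a freebie, which forces R5C1 = 5.
The two cells of cage b must have sum 6, so R1C1 = 4.
Cage b's pair has sum 6, which forces R2C1 = 2.
Row 1 needs a 1, and only R1C4 is open for it.
In row 4, 2 can only go at R4C3, so R4C3 = 2.
Cage f has product 48, so R5C4 = 2.
The 4 cells of cage g must have sum 10, leaving R2C5 = 1.
Cage d has product 20, leaving R3C3 = 1.
Column 3 already has 1, so R5C3 = 4.
Row 5 already has 4, leaving R5C5 = 3.
Cage d needs product 20, which forces R2C2 = 4.
Column 3 now contains 4, leaving R2C3 = 5.
Row 2 now contains 5; hence R2C4 = 3.
1 is placed in row 3, leaving R3C1 = 3.
Cage a needs two cells with sum 5, so R3C2 = 2.
Column 4 now contains 3, so R3C4 = 5.
Row 3 already has 5; hence R3C5 = 4.
Column 1 now contains 3, so R4C1 = 1.
Row 4 already has 1, so R4C2 = 3.
The 4 cells of cage f must have product 48, so R4C4 = 4.
Column 5 now contains 4; hence R4C5 = 5.
Row 5 already has 4, so R5C2 = 1.
3 is placed in column 2, so R1C2 = 5.
Column 3 already has 5, leaving R1C3 = 3.
The full grid is 4 5 3 1 2 / 2 4 5 3 1 / 3 2 1 5 4 / 1 3 2 4 5 / 5 1 4 2 3.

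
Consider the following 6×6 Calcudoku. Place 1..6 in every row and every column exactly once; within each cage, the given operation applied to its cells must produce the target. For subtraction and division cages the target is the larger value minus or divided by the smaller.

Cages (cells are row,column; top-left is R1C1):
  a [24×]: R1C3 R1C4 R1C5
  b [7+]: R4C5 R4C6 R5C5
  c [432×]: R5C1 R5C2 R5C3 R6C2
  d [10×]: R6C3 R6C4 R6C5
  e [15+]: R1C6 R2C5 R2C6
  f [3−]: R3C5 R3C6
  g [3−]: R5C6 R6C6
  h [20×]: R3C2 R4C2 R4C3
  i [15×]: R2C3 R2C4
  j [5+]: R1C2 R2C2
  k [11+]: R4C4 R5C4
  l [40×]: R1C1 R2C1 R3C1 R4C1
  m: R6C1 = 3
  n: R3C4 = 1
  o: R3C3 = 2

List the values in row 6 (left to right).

O is a freebie, so R3C3 = 2.
N is a freebie, so R3C4 = 1.
Cage m is a single given cell, so R6C1 = 3.
The 4 cells of cage c must have product 432, which forces R6C2 = 6.
Row 4 needs a 6, and only R4C4 is open for it.
Column 4 already has 6, leaving R5C4 = 5.
Column 4 already has 5; hence R6C4 = 2.
Cage i needs two cells with product 15; hence R2C3 = 5.
Column 4 already has 5, leaving R2C4 = 3.
5 is placed in column 3, leaving R6C3 = 1.
1 is placed in row 6, so R6C5 = 5.
5 is placed in row 6, which forces R6C6 = 4.
Column 4 now contains 3, so R1C4 = 4.
Cage e has sum 15, leaving R1C6 = 5.
Cage e has sum 15, which forces R2C5 = 4.
Column 6 now contains 4; hence R2C6 = 6.
The 3 cells of cage h must have product 20, leaving R3C2 = 5.
Column 6 now contains 6, so R3C6 = 3.
Cage h needs product 20, so R4C2 = 1.
1 is placed in column 3, so R4C3 = 4.
Row 4 now contains 1, which forces R4C6 = 2.
Cage g needs two cells with difference 3, so R5C6 = 1.
Column 2 already has 1, leaving R1C2 = 3.
Row 1 now contains 3; hence R1C3 = 6.
Column 2 already has 1, leaving R2C2 = 2.
Row 3 already has 5, so R3C1 = 4.
3 is placed in row 3, leaving R3C5 = 6.
Row 4 now contains 2, leaving R4C1 = 5.
Row 4 now contains 2, leaving R4C5 = 3.
4 is placed in column 1, which forces R5C1 = 6.
Column 2 now contains 3, which forces R5C2 = 4.
6 is placed in column 3, so R5C3 = 3.
Cage b has sum 7, so R5C5 = 2.
The 4 cells of cage l must have product 40, leaving R1C1 = 2.
Column 5 already has 2, leaving R1C5 = 1.
Row 2 now contains 2, leaving R2C1 = 1.
The full grid is 2 3 6 4 1 5 / 1 2 5 3 4 6 / 4 5 2 1 6 3 / 5 1 4 6 3 2 / 6 4 3 5 2 1 / 3 6 1 2 5 4.

3 6 1 2 5 4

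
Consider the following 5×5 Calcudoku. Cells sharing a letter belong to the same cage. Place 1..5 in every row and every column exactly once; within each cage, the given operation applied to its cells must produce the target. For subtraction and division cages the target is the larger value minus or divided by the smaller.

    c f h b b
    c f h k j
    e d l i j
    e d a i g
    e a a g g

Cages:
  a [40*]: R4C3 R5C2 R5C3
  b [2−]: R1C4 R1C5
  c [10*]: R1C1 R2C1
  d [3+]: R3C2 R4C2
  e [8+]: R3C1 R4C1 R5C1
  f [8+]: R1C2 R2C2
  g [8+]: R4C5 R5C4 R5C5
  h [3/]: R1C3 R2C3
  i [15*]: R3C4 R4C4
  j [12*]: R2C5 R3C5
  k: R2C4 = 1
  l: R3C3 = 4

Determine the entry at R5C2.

K is a freebie; hence R2C4 = 1.
Cage l is given, leaving R3C3 = 4.
4 is placed in row 3, which forces R3C5 = 3.
The two cells of cage h must have quotient 3, so R1C3 = 1.
Row 2 now contains 1, which forces R2C3 = 3.
3 is placed in column 5, which forces R2C5 = 4.
Row 3 already has 3, leaving R3C4 = 5.
Cage i needs two cells with product 15, leaving R4C4 = 3.
Cage a needs product 40, leaving R5C2 = 4.
3 is placed in column 4, leaving R5C4 = 2.
Cage f's pair has sum 8; hence R1C2 = 3.
2 is placed in column 4, leaving R1C4 = 4.
Cage b's pair has difference 2, so R1C5 = 2.
3 is placed in row 2, which forces R2C2 = 5.
The 3 cells of cage a must have product 40; hence R4C3 = 2.
2 is placed in row 5, so R5C3 = 5.
Row 5 now contains 5; hence R5C5 = 1.
Row 1 now contains 2, which forces R1C1 = 5.
Row 2 now contains 5, which forces R2C1 = 2.
Cage e needs sum 8, leaving R3C1 = 1.
Cage d's pair has sum 3, so R3C2 = 2.
Cage e needs sum 8; hence R4C1 = 4.
Row 4 now contains 2; hence R4C2 = 1.
Column 5 now contains 1, so R4C5 = 5.
1 is placed in row 5, leaving R5C1 = 3.
Completed grid: 5 3 1 4 2 / 2 5 3 1 4 / 1 2 4 5 3 / 4 1 2 3 5 / 3 4 5 2 1.

4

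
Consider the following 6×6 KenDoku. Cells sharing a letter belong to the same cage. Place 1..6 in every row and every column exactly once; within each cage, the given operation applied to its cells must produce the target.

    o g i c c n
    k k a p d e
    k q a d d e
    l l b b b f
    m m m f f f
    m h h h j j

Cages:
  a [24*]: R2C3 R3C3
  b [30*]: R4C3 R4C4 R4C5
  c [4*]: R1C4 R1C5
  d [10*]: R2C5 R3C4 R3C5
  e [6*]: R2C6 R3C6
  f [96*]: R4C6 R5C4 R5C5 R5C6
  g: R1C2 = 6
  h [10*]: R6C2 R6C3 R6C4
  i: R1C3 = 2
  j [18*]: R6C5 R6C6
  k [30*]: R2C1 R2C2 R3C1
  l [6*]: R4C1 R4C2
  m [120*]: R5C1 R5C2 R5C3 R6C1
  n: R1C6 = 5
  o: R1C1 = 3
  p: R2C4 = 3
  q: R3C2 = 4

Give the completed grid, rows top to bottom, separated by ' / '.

3 6 2 1 4 5 / 6 5 4 3 1 2 / 1 4 6 5 2 3 / 2 3 1 6 5 4 / 5 2 3 4 6 1 / 4 1 5 2 3 6

Cage o is given; hence R1C1 = 3.
G is a freebie, which forces R1C2 = 6.
I is a freebie; hence R1C3 = 2.
Cage n is given, so R1C6 = 5.
P is a freebie; hence R2C4 = 3.
Cage q is a single given cell; hence R3C2 = 4.
4 is placed in row 3, which forces R3C3 = 6.
Cage k needs product 30, which forces R2C1 = 6.
6 is placed in column 3, which forces R2C3 = 4.
Row 2 now contains 6; hence R2C6 = 2.
Column 1 already has 6, which forces R4C1 = 2.
Column 6 already has 2, leaving R4C6 = 4.
Cage e's pair has product 6; hence R3C6 = 3.
Cage l needs two cells with product 6, so R4C2 = 3.
Cage m has product 120, leaving R5C2 = 2.
The 4 cells of cage m must have product 120, which forces R5C3 = 3.
Column 6 already has 3, which forces R6C6 = 6.
6 is placed in column 6, so R5C6 = 1.
Cage h needs product 10, leaving R6C4 = 2.
Row 6 now contains 6, which forces R6C5 = 3.
The 3 cells of cage d must have product 10, which forces R3C5 = 2.
Row 5 needs a 5, and only R5C1 is open for it.
Cage k has product 30, so R2C2 = 5.
Row 2 now contains 5, which forces R2C5 = 1.
Column 1 now contains 5, which forces R3C1 = 1.
Row 3 now contains 1; hence R3C4 = 5.
Column 1 now contains 5; hence R6C1 = 4.
Column 2 now contains 5, leaving R6C2 = 1.
1 is placed in row 6, leaving R6C3 = 5.
Cage c needs two cells with product 4, which forces R1C4 = 1.
Column 5 already has 1, which forces R1C5 = 4.
Column 3 now contains 5, which forces R4C3 = 1.
The 3 cells of cage b must have product 30, leaving R4C4 = 6.
The 3 cells of cage b must have product 30; hence R4C5 = 5.
6 is placed in column 4; hence R5C4 = 4.
Column 5 already has 4, leaving R5C5 = 6.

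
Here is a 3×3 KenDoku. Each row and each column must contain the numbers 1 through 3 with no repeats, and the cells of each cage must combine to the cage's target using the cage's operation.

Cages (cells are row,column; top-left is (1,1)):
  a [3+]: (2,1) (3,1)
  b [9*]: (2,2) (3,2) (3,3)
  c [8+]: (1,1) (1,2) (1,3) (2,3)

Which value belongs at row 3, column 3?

3

Cage b has product 9, leaving (2,2) = 3.
Cage c needs sum 8, which forces (2,3) = 2.
Cage b needs product 9, leaving (3,2) = 1.
The 3 cells of cage b must have product 9; hence (3,3) = 3.
The 4 cells of cage c must have sum 8, which forces (1,1) = 3.
1 is placed in column 2, which forces (1,2) = 2.
Column 3 now contains 3, leaving (1,3) = 1.
Row 2 now contains 2, which forces (2,1) = 1.
Row 3 already has 1, so (3,1) = 2.
Completed grid: 3 2 1 / 1 3 2 / 2 1 3.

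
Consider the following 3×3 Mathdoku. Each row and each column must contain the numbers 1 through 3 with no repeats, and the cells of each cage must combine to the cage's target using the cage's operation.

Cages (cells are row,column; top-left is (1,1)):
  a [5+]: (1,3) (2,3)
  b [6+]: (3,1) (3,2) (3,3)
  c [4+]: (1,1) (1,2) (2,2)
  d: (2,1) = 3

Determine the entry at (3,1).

Cage c needs sum 4; hence (1,1) = 1.
The 3 cells of cage c must have sum 4, leaving (1,2) = 2.
Row 1 already has 2, so (1,3) = 3.
Cage d is a single given cell, leaving (2,1) = 3.
The 3 cells of cage c must have sum 4, which forces (2,2) = 1.
Column 3 now contains 3; hence (2,3) = 2.
Column 1 now contains 3, which forces (3,1) = 2.
Column 2 already has 1, so (3,2) = 3.
2 is placed in column 3, which forces (3,3) = 1.
Filled in: 1 2 3 / 3 1 2 / 2 3 1.

2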